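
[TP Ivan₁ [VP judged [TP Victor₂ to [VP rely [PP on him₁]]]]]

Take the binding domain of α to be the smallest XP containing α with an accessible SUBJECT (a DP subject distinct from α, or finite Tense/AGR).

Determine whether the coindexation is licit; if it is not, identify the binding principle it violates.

grammatical

The two coindexed NPs are *Ivan₁* and *him₁*.
*him₁* is a pronoun; its binding domain is the embedded TP, whose subject is Victor₂. Within that domain it is c-commanded only by *Victor₂*, which carries a different index — the pronoun is free locally, so Principle B holds.
*Ivan₁* is an R-expression; *him₁* does not c-command it, and no other NP shares its index, so Principle C is satisfied.
All principles are respected.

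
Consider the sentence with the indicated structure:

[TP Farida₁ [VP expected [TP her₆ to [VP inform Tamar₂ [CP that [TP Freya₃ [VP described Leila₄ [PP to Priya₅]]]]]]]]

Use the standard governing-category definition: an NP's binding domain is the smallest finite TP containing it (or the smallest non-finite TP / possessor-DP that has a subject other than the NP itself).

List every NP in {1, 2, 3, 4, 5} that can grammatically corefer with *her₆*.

none

*her* is a pronoun, so Principle B applies: it must be free in its binding domain.
Binding domain of *her₆*: the matrix TP, whose subject is Farida₁.
*Farida₁* c-commands the pronoun within its binding domain → coindexation would violate Principle B.
*Tamar₂*: the pronoun c-commands this R-expression → coindexation would violate Principle C on *Tamar₂*.
*Freya₃*: the pronoun c-commands this R-expression → coindexation would violate Principle C on *Freya₃*.
*Leila₄*: the pronoun c-commands this R-expression → coindexation would violate Principle C on *Leila₄*.
*Priya₅*: the pronoun c-commands this R-expression → coindexation would violate Principle C on *Priya₅*.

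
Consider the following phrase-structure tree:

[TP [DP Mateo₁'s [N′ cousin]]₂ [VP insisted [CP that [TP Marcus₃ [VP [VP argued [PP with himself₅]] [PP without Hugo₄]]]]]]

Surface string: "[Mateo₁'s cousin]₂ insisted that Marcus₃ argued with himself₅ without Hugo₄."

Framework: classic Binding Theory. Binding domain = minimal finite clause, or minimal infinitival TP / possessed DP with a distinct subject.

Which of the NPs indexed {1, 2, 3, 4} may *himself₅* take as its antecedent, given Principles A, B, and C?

{3}

*himself* is an anaphor, so Principle A applies: it must be bound in its binding domain.
Binding domain of *himself₅*: the embedded TP, whose subject is Marcus₃.
*Mateo₁* does not c-command the anaphor → cannot bind it.
*[Mateo₁'s cousin]₂* c-commands the anaphor but is outside its binding domain → cannot satisfy Principle A.
*Marcus₃* c-commands the anaphor within its binding domain → licit binder.
*Hugo₄* does not c-command the anaphor → cannot bind it.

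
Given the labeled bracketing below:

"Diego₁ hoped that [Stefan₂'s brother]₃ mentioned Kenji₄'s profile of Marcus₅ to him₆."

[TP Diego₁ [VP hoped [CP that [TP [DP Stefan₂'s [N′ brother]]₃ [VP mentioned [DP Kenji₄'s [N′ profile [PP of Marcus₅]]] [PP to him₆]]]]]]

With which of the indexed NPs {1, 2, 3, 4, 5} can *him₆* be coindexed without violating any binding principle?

*him* is a pronoun, so Principle B applies: it must be free in its binding domain.
Binding domain of *him₆*: the embedded TP, whose subject is [Stefan₂'s brother]₃.
*Diego₁* c-commands the pronoun but from outside its binding domain, and is not c-commanded by it → coindexation permitted.
*Stefan₂* and the pronoun do not c-command one another → neither Principle B nor Principle C is at stake; coindexation permitted.
*[Stefan₂'s brother]₃* c-commands the pronoun within its binding domain → coindexation would violate Principle B.
*Kenji₄* and the pronoun do not c-command one another → neither Principle B nor Principle C is at stake; coindexation permitted.
*Marcus₅* and the pronoun do not c-command one another → neither Principle B nor Principle C is at stake; coindexation permitted.

{1, 2, 4, 5}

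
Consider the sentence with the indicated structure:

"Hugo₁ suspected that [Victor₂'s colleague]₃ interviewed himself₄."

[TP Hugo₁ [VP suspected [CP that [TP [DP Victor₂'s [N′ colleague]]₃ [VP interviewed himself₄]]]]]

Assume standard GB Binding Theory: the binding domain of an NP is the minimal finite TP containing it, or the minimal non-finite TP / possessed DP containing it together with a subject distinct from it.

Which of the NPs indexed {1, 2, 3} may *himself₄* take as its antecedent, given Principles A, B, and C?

{3}

*himself* is an anaphor, so Principle A applies: it must be bound in its binding domain.
Binding domain of *himself₄*: the embedded TP, whose subject is [Victor₂'s colleague]₃.
*Hugo₁* c-commands the anaphor but is outside its binding domain → cannot satisfy Principle A.
*Victor₂* does not c-command the anaphor → cannot bind it.
*[Victor₂'s colleague]₃* c-commands the anaphor within its binding domain → licit binder.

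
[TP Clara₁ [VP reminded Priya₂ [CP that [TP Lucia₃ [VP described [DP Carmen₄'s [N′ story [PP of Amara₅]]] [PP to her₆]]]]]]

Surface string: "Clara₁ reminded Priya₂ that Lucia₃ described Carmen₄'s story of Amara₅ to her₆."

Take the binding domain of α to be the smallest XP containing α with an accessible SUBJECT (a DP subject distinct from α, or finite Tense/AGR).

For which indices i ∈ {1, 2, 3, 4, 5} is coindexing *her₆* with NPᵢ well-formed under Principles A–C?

*her* is a pronoun, so Principle B applies: it must be free in its binding domain.
Binding domain of *her₆*: the embedded TP, whose subject is Lucia₃.
*Clara₁* c-commands the pronoun but from outside its binding domain, and is not c-commanded by it → coindexation permitted.
*Priya₂* c-commands the pronoun but from outside its binding domain, and is not c-commanded by it → coindexation permitted.
*Lucia₃* c-commands the pronoun within its binding domain → coindexation would violate Principle B.
*Carmen₄* and the pronoun do not c-command one another → neither Principle B nor Principle C is at stake; coindexation permitted.
*Amara₅* and the pronoun do not c-command one another → neither Principle B nor Principle C is at stake; coindexation permitted.

{1, 2, 4, 5}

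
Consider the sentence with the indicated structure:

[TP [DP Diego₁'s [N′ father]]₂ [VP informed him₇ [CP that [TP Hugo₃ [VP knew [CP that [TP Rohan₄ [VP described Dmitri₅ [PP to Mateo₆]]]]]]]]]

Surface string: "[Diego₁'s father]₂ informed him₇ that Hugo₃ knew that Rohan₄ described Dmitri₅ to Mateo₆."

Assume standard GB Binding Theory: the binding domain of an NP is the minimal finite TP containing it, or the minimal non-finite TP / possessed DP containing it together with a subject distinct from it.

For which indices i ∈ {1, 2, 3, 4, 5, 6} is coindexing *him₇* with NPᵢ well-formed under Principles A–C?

{1}

*him* is a pronoun, so Principle B applies: it must be free in its binding domain.
Binding domain of *him₇*: the matrix TP, whose subject is [Diego₁'s father]₂.
*Diego₁* and the pronoun do not c-command one another → neither Principle B nor Principle C is at stake; coindexation permitted.
*[Diego₁'s father]₂* c-commands the pronoun within its binding domain → coindexation would violate Principle B.
*Hugo₃*: the pronoun c-commands this R-expression → coindexation would violate Principle C on *Hugo₃*.
*Rohan₄*: the pronoun c-commands this R-expression → coindexation would violate Principle C on *Rohan₄*.
*Dmitri₅*: the pronoun c-commands this R-expression → coindexation would violate Principle C on *Dmitri₅*.
*Mateo₆*: the pronoun c-commands this R-expression → coindexation would violate Principle C on *Mateo₆*.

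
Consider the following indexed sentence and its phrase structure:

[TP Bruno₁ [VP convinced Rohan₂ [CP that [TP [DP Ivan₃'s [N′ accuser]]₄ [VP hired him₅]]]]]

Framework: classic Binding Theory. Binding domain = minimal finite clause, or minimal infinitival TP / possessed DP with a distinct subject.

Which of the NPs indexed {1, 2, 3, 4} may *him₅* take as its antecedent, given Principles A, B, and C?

*him* is a pronoun, so Principle B applies: it must be free in its binding domain.
Binding domain of *him₅*: the embedded TP, whose subject is [Ivan₃'s accuser]₄.
*Bruno₁* c-commands the pronoun but from outside its binding domain, and is not c-commanded by it → coindexation permitted.
*Rohan₂* c-commands the pronoun but from outside its binding domain, and is not c-commanded by it → coindexation permitted.
*Ivan₃* and the pronoun do not c-command one another → neither Principle B nor Principle C is at stake; coindexation permitted.
*[Ivan₃'s accuser]₄* c-commands the pronoun within its binding domain → coindexation would violate Principle B.

{1, 2, 3}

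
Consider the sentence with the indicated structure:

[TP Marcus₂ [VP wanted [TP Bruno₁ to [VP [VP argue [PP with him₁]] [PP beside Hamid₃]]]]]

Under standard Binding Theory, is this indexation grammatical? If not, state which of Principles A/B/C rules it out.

The two coindexed NPs are *Bruno₁* and *him₁*.
*him₁* is a pronoun. Its binding domain is the embedded TP, whose subject is Bruno₁.
*Bruno₁* c-commands it within that domain and carries the same index.
The pronoun is locally bound → Principle B violation.

Principle B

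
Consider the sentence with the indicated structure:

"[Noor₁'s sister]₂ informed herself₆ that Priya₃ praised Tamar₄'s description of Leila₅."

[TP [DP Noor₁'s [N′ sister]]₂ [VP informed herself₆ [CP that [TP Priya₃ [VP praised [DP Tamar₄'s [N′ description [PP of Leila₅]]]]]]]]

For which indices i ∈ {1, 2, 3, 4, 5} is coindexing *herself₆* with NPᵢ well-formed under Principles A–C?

{2}

*herself* is an anaphor, so Principle A applies: it must be bound in its binding domain.
Binding domain of *herself₆*: the matrix TP, whose subject is [Noor₁'s sister]₂.
*Noor₁* does not c-command the anaphor → cannot bind it.
*[Noor₁'s sister]₂* c-commands the anaphor within its binding domain → licit binder.
*Priya₃* does not c-command the anaphor → cannot bind it.
*Tamar₄* does not c-command the anaphor → cannot bind it.
*Leila₅* does not c-command the anaphor → cannot bind it.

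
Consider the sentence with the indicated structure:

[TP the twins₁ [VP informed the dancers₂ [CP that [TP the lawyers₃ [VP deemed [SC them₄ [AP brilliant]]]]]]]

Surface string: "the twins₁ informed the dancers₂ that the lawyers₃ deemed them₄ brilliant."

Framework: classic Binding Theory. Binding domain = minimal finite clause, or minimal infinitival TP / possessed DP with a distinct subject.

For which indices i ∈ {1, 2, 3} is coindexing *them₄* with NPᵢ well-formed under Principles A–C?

{1, 2}

*them* is a pronoun, so Principle B applies: it must be free in its binding domain.
Binding domain of *them₄*: the embedded TP, whose subject is the lawyers₃.
*the twins₁* c-commands the pronoun but from outside its binding domain, and is not c-commanded by it → coindexation permitted.
*the dancers₂* c-commands the pronoun but from outside its binding domain, and is not c-commanded by it → coindexation permitted.
*the lawyers₃* c-commands the pronoun within its binding domain → coindexation would violate Principle B.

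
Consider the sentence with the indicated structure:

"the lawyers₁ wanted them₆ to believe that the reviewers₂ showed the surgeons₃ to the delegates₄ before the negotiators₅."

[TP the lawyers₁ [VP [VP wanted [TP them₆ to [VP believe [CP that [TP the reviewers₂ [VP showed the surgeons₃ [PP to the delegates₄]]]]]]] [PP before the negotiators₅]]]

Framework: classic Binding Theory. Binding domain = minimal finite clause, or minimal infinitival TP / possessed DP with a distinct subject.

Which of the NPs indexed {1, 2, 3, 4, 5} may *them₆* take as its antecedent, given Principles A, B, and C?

{5}

*them* is a pronoun, so Principle B applies: it must be free in its binding domain.
Binding domain of *them₆*: the matrix TP, whose subject is the lawyers₁.
*the lawyers₁* c-commands the pronoun within its binding domain → coindexation would violate Principle B.
*the reviewers₂*: the pronoun c-commands this R-expression → coindexation would violate Principle C on *the reviewers₂*.
*the surgeons₃*: the pronoun c-commands this R-expression → coindexation would violate Principle C on *the surgeons₃*.
*the delegates₄*: the pronoun c-commands this R-expression → coindexation would violate Principle C on *the delegates₄*.
*the negotiators₅* and the pronoun do not c-command one another → neither Principle B nor Principle C is at stake; coindexation permitted.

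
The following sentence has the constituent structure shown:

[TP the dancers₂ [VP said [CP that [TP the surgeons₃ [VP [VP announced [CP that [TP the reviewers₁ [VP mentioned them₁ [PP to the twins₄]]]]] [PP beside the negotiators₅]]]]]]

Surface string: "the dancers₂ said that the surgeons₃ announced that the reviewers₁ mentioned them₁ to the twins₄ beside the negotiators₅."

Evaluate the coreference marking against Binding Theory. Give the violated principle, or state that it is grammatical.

Principle B

The two coindexed NPs are *the reviewers₁* and *them₁*.
*them₁* is a pronoun. Its binding domain is the embedded TP, whose subject is the reviewers₁.
*the reviewers₁* c-commands it within that domain and carries the same index.
The pronoun is locally bound → Principle B violation.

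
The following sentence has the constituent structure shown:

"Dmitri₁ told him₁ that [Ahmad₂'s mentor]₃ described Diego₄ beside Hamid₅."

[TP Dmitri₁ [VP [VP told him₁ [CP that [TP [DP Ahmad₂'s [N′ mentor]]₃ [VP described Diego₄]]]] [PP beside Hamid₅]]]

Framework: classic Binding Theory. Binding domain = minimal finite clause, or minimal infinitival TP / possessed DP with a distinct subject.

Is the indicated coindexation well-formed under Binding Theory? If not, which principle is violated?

Principle B

The two coindexed NPs are *Dmitri₁* and *him₁*.
*him₁* is a pronoun. Its binding domain is the matrix TP, whose subject is Dmitri₁.
*Dmitri₁* c-commands it within that domain and carries the same index.
The pronoun is locally bound → Principle B violation.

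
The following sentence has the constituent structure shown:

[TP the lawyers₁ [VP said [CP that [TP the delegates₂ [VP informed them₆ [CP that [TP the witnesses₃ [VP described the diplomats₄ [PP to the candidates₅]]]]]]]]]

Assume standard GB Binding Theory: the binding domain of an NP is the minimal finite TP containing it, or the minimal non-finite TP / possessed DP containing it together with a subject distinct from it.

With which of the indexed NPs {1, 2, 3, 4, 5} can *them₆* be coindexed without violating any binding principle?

*them* is a pronoun, so Principle B applies: it must be free in its binding domain.
Binding domain of *them₆*: the embedded TP, whose subject is the delegates₂.
*the lawyers₁* c-commands the pronoun but from outside its binding domain, and is not c-commanded by it → coindexation permitted.
*the delegates₂* c-commands the pronoun within its binding domain → coindexation would violate Principle B.
*the witnesses₃*: the pronoun c-commands this R-expression → coindexation would violate Principle C on *the witnesses₃*.
*the diplomats₄*: the pronoun c-commands this R-expression → coindexation would violate Principle C on *the diplomats₄*.
*the candidates₅*: the pronoun c-commands this R-expression → coindexation would violate Principle C on *the candidates₅*.

{1}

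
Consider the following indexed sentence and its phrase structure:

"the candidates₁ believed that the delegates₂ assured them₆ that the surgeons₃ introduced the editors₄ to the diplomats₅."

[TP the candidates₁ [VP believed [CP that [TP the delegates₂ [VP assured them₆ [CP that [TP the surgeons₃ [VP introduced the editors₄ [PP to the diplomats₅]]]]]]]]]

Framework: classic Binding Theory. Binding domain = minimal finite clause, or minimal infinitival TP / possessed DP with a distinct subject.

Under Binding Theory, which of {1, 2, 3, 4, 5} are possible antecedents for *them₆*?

{1}

*them* is a pronoun, so Principle B applies: it must be free in its binding domain.
Binding domain of *them₆*: the embedded TP, whose subject is the delegates₂.
*the candidates₁* c-commands the pronoun but from outside its binding domain, and is not c-commanded by it → coindexation permitted.
*the delegates₂* c-commands the pronoun within its binding domain → coindexation would violate Principle B.
*the surgeons₃*: the pronoun c-commands this R-expression → coindexation would violate Principle C on *the surgeons₃*.
*the editors₄*: the pronoun c-commands this R-expression → coindexation would violate Principle C on *the editors₄*.
*the diplomats₅*: the pronoun c-commands this R-expression → coindexation would violate Principle C on *the diplomats₅*.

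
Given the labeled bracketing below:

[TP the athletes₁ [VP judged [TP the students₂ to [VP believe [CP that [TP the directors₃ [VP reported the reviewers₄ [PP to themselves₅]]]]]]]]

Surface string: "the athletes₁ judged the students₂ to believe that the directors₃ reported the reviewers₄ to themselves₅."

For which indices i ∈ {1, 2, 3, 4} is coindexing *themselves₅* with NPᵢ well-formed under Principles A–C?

*themselves* is an anaphor, so Principle A applies: it must be bound in its binding domain.
Binding domain of *themselves₅*: the embedded TP, whose subject is the directors₃.
*the athletes₁* c-commands the anaphor but is outside its binding domain → cannot satisfy Principle A.
*the students₂* c-commands the anaphor but is outside its binding domain → cannot satisfy Principle A.
*the directors₃* c-commands the anaphor within its binding domain → licit binder.
*the reviewers₄* c-commands the anaphor within its binding domain → licit binder.

{3, 4}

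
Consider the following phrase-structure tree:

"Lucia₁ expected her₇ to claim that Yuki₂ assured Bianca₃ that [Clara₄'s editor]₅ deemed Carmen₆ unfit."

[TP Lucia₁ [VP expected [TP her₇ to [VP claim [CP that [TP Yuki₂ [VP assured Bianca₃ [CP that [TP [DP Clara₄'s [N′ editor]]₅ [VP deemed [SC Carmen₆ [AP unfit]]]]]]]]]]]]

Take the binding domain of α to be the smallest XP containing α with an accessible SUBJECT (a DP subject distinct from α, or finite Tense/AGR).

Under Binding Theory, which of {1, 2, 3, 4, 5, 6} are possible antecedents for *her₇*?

none

*her* is a pronoun, so Principle B applies: it must be free in its binding domain.
Binding domain of *her₇*: the matrix TP, whose subject is Lucia₁.
*Lucia₁* c-commands the pronoun within its binding domain → coindexation would violate Principle B.
*Yuki₂*: the pronoun c-commands this R-expression → coindexation would violate Principle C on *Yuki₂*.
*Bianca₃*: the pronoun c-commands this R-expression → coindexation would violate Principle C on *Bianca₃*.
*Clara₄*: the pronoun c-commands this R-expression → coindexation would violate Principle C on *Clara₄*.
*[Clara₄'s editor]₅*: the pronoun c-commands this R-expression → coindexation would violate Principle C on *[Clara₄'s editor]₅*.
*Carmen₆*: the pronoun c-commands this R-expression → coindexation would violate Principle C on *Carmen₆*.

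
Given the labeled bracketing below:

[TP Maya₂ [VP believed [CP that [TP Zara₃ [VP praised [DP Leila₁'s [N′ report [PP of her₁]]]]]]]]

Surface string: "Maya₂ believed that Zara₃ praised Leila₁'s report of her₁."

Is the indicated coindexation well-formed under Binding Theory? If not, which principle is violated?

The two coindexed NPs are *Leila₁* and *her₁*.
*her₁* is a pronoun. Its binding domain is the possessed DP, whose subject is Leila₁.
*Leila₁* c-commands it within that domain and carries the same index.
The pronoun is locally bound → Principle B violation.

Principle B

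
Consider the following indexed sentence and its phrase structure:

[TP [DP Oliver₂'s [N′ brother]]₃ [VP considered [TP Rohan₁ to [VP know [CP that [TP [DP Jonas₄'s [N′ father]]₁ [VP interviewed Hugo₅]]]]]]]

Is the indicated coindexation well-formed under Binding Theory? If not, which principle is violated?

Principle C

The two coindexed NPs are *[Jonas₄'s father]₁* and *Rohan₁*.
*[Jonas₄'s father]₁* is an R-expression. Principle C requires it to be free everywhere.
*Rohan₁* c-commands it and carries the same index.
The R-expression is bound → Principle C violation.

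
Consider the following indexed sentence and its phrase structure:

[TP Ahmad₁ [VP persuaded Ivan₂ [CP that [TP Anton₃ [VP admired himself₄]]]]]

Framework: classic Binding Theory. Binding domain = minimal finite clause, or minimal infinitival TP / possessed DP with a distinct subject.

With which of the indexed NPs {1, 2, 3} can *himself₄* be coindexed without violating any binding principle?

*himself* is an anaphor, so Principle A applies: it must be bound in its binding domain.
Binding domain of *himself₄*: the embedded TP, whose subject is Anton₃.
*Ahmad₁* c-commands the anaphor but is outside its binding domain → cannot satisfy Principle A.
*Ivan₂* c-commands the anaphor but is outside its binding domain → cannot satisfy Principle A.
*Anton₃* c-commands the anaphor within its binding domain → licit binder.

{3}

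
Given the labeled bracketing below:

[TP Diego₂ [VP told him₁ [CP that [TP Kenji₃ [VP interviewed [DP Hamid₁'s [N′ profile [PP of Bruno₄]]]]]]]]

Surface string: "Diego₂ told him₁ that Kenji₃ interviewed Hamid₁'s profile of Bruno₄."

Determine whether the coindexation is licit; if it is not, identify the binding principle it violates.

The two coindexed NPs are *him₁* and *Hamid₁*.
*Hamid₁* is an R-expression. Principle C requires it to be free everywhere.
*him₁* c-commands it and carries the same index.
The R-expression is bound → Principle C violation.

Principle C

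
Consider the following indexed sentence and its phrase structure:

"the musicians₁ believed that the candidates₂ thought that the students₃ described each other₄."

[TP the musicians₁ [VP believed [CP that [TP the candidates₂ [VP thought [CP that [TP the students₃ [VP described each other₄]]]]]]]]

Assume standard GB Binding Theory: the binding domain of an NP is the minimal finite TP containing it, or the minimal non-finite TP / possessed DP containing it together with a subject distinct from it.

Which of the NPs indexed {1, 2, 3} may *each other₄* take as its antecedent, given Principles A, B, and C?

{3}

*each other* is an anaphor, so Principle A applies: it must be bound in its binding domain.
Binding domain of *each other₄*: the embedded TP, whose subject is the students₃.
*the musicians₁* c-commands the anaphor but is outside its binding domain → cannot satisfy Principle A.
*the candidates₂* c-commands the anaphor but is outside its binding domain → cannot satisfy Principle A.
*the students₃* c-commands the anaphor within its binding domain → licit binder.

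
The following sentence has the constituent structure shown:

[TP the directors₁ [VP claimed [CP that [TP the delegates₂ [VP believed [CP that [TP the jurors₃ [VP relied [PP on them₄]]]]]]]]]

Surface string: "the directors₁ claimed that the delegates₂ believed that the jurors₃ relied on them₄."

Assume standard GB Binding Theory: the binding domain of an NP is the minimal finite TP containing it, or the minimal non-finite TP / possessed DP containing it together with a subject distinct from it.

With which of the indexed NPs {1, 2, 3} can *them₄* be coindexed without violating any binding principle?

{1, 2}

*them* is a pronoun, so Principle B applies: it must be free in its binding domain.
Binding domain of *them₄*: the embedded TP, whose subject is the jurors₃.
*the directors₁* c-commands the pronoun but from outside its binding domain, and is not c-commanded by it → coindexation permitted.
*the delegates₂* c-commands the pronoun but from outside its binding domain, and is not c-commanded by it → coindexation permitted.
*the jurors₃* c-commands the pronoun within its binding domain → coindexation would violate Principle B.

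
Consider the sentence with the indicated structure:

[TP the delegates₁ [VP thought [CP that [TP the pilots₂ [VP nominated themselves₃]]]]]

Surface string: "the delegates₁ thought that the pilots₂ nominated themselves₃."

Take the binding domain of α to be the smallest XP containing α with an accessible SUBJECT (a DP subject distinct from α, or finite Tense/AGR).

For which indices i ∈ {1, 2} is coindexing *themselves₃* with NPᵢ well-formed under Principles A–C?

*themselves* is an anaphor, so Principle A applies: it must be bound in its binding domain.
Binding domain of *themselves₃*: the embedded TP, whose subject is the pilots₂.
*the delegates₁* c-commands the anaphor but is outside its binding domain → cannot satisfy Principle A.
*the pilots₂* c-commands the anaphor within its binding domain → licit binder.

{2}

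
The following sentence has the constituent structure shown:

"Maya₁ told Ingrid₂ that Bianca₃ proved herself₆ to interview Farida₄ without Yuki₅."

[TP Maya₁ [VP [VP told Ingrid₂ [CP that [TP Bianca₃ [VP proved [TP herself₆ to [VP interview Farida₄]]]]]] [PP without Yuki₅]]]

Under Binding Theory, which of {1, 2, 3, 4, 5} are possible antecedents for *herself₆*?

{3}

*herself* is an anaphor, so Principle A applies: it must be bound in its binding domain.
Binding domain of *herself₆*: the embedded TP, whose subject is Bianca₃.
*Maya₁* c-commands the anaphor but is outside its binding domain → cannot satisfy Principle A.
*Ingrid₂* c-commands the anaphor but is outside its binding domain → cannot satisfy Principle A.
*Bianca₃* c-commands the anaphor within its binding domain → licit binder.
*Farida₄* does not c-command the anaphor → cannot bind it.
*Yuki₅* does not c-command the anaphor → cannot bind it.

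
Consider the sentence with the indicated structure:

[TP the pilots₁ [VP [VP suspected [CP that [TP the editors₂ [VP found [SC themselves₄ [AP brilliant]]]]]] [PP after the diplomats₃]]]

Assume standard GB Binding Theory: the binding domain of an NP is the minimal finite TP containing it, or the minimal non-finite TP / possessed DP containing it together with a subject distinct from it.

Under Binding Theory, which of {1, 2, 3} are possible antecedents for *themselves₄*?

*themselves* is an anaphor, so Principle A applies: it must be bound in its binding domain.
Binding domain of *themselves₄*: the embedded TP, whose subject is the editors₂.
*the pilots₁* c-commands the anaphor but is outside its binding domain → cannot satisfy Principle A.
*the editors₂* c-commands the anaphor within its binding domain → licit binder.
*the diplomats₃* does not c-command the anaphor → cannot bind it.

{2}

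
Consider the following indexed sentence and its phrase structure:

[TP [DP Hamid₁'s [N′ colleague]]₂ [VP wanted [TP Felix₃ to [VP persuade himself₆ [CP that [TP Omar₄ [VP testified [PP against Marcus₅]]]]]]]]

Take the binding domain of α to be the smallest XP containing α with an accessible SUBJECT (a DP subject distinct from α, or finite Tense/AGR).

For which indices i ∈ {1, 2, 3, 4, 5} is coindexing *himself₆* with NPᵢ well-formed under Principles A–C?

{3}

*himself* is an anaphor, so Principle A applies: it must be bound in its binding domain.
Binding domain of *himself₆*: the embedded TP, whose subject is Felix₃.
*Hamid₁* does not c-command the anaphor → cannot bind it.
*[Hamid₁'s colleague]₂* c-commands the anaphor but is outside its binding domain → cannot satisfy Principle A.
*Felix₃* c-commands the anaphor within its binding domain → licit binder.
*Omar₄* does not c-command the anaphor → cannot bind it.
*Marcus₅* does not c-command the anaphor → cannot bind it.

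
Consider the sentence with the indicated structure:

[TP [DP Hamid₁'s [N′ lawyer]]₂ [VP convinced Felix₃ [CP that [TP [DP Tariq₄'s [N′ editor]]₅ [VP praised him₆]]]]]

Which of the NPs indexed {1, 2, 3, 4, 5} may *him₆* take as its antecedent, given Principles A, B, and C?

{1, 2, 3, 4}

*him* is a pronoun, so Principle B applies: it must be free in its binding domain.
Binding domain of *him₆*: the embedded TP, whose subject is [Tariq₄'s editor]₅.
*Hamid₁* and the pronoun do not c-command one another → neither Principle B nor Principle C is at stake; coindexation permitted.
*[Hamid₁'s lawyer]₂* c-commands the pronoun but from outside its binding domain, and is not c-commanded by it → coindexation permitted.
*Felix₃* c-commands the pronoun but from outside its binding domain, and is not c-commanded by it → coindexation permitted.
*Tariq₄* and the pronoun do not c-command one another → neither Principle B nor Principle C is at stake; coindexation permitted.
*[Tariq₄'s editor]₅* c-commands the pronoun within its binding domain → coindexation would violate Principle B.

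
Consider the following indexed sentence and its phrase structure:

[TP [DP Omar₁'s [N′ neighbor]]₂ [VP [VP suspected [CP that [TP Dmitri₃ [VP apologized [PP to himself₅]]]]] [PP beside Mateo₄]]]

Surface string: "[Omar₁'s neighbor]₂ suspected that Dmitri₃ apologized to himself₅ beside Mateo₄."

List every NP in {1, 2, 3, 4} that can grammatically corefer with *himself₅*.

*himself* is an anaphor, so Principle A applies: it must be bound in its binding domain.
Binding domain of *himself₅*: the embedded TP, whose subject is Dmitri₃.
*Omar₁* does not c-command the anaphor → cannot bind it.
*[Omar₁'s neighbor]₂* c-commands the anaphor but is outside its binding domain → cannot satisfy Principle A.
*Dmitri₃* c-commands the anaphor within its binding domain → licit binder.
*Mateo₄* does not c-command the anaphor → cannot bind it.

{3}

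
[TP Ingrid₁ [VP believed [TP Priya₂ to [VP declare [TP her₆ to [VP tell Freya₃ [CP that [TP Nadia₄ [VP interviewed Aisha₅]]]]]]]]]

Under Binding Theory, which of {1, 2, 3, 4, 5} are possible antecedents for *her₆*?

{1}

*her* is a pronoun, so Principle B applies: it must be free in its binding domain.
Binding domain of *her₆*: the embedded TP, whose subject is Priya₂.
*Ingrid₁* c-commands the pronoun but from outside its binding domain, and is not c-commanded by it → coindexation permitted.
*Priya₂* c-commands the pronoun within its binding domain → coindexation would violate Principle B.
*Freya₃*: the pronoun c-commands this R-expression → coindexation would violate Principle C on *Freya₃*.
*Nadia₄*: the pronoun c-commands this R-expression → coindexation would violate Principle C on *Nadia₄*.
*Aisha₅*: the pronoun c-commands this R-expression → coindexation would violate Principle C on *Aisha₅*.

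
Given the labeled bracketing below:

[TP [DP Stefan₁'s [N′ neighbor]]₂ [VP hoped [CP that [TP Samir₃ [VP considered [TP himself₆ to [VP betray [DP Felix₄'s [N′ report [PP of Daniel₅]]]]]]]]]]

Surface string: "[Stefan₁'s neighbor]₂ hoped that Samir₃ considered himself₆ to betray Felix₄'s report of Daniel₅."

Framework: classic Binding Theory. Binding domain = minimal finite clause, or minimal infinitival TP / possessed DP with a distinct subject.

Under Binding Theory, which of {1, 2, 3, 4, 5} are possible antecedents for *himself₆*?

*himself* is an anaphor, so Principle A applies: it must be bound in its binding domain.
Binding domain of *himself₆*: the embedded TP, whose subject is Samir₃.
*Stefan₁* does not c-command the anaphor → cannot bind it.
*[Stefan₁'s neighbor]₂* c-commands the anaphor but is outside its binding domain → cannot satisfy Principle A.
*Samir₃* c-commands the anaphor within its binding domain → licit binder.
*Felix₄* does not c-command the anaphor → cannot bind it.
*Daniel₅* does not c-command the anaphor → cannot bind it.

{3}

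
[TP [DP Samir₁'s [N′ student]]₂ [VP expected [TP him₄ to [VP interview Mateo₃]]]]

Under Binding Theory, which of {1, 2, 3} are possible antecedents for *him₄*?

*him* is a pronoun, so Principle B applies: it must be free in its binding domain.
Binding domain of *him₄*: the matrix TP, whose subject is [Samir₁'s student]₂.
*Samir₁* and the pronoun do not c-command one another → neither Principle B nor Principle C is at stake; coindexation permitted.
*[Samir₁'s student]₂* c-commands the pronoun within its binding domain → coindexation would violate Principle B.
*Mateo₃*: the pronoun c-commands this R-expression → coindexation would violate Principle C on *Mateo₃*.

{1}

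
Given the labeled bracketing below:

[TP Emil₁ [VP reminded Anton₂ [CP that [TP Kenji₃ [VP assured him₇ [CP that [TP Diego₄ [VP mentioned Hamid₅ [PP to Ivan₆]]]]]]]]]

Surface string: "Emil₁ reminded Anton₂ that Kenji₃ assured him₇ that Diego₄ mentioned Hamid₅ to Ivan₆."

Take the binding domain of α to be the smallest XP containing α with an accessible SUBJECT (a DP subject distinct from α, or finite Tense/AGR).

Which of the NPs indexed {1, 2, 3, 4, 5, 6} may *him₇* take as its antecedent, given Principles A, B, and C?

{1, 2}

*him* is a pronoun, so Principle B applies: it must be free in its binding domain.
Binding domain of *him₇*: the embedded TP, whose subject is Kenji₃.
*Emil₁* c-commands the pronoun but from outside its binding domain, and is not c-commanded by it → coindexation permitted.
*Anton₂* c-commands the pronoun but from outside its binding domain, and is not c-commanded by it → coindexation permitted.
*Kenji₃* c-commands the pronoun within its binding domain → coindexation would violate Principle B.
*Diego₄*: the pronoun c-commands this R-expression → coindexation would violate Principle C on *Diego₄*.
*Hamid₅*: the pronoun c-commands this R-expression → coindexation would violate Principle C on *Hamid₅*.
*Ivan₆*: the pronoun c-commands this R-expression → coindexation would violate Principle C on *Ivan₆*.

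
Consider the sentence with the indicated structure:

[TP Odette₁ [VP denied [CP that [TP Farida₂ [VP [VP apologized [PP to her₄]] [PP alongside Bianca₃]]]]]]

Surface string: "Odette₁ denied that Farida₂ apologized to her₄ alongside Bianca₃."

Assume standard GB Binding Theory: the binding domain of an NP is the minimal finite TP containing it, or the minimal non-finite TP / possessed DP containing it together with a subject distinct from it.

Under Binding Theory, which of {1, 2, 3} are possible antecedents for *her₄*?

{1, 3}

*her* is a pronoun, so Principle B applies: it must be free in its binding domain.
Binding domain of *her₄*: the embedded TP, whose subject is Farida₂.
*Odette₁* c-commands the pronoun but from outside its binding domain, and is not c-commanded by it → coindexation permitted.
*Farida₂* c-commands the pronoun within its binding domain → coindexation would violate Principle B.
*Bianca₃* and the pronoun do not c-command one another → neither Principle B nor Principle C is at stake; coindexation permitted.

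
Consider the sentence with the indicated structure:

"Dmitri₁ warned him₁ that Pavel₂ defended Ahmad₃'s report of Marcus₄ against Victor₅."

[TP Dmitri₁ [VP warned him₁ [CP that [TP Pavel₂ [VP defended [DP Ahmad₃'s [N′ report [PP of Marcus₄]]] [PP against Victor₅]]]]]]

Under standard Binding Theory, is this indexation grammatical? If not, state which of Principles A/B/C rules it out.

Principle B

The two coindexed NPs are *Dmitri₁* and *him₁*.
*him₁* is a pronoun. Its binding domain is the matrix TP, whose subject is Dmitri₁.
*Dmitri₁* c-commands it within that domain and carries the same index.
The pronoun is locally bound → Principle B violation.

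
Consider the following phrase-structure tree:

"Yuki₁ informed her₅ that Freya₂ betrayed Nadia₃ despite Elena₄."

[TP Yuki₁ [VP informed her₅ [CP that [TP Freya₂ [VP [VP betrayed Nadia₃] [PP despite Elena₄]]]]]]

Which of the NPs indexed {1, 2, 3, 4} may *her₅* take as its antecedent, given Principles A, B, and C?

*her* is a pronoun, so Principle B applies: it must be free in its binding domain.
Binding domain of *her₅*: the matrix TP, whose subject is Yuki₁.
*Yuki₁* c-commands the pronoun within its binding domain → coindexation would violate Principle B.
*Freya₂*: the pronoun c-commands this R-expression → coindexation would violate Principle C on *Freya₂*.
*Nadia₃*: the pronoun c-commands this R-expression → coindexation would violate Principle C on *Nadia₃*.
*Elena₄*: the pronoun c-commands this R-expression → coindexation would violate Principle C on *Elena₄*.

none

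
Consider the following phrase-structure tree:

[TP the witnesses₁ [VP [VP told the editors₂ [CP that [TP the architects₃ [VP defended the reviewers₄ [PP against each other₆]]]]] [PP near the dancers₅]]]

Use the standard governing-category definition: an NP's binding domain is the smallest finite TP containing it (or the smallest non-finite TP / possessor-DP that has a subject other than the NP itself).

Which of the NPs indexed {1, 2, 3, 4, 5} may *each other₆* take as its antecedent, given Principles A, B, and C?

*each other* is an anaphor, so Principle A applies: it must be bound in its binding domain.
Binding domain of *each other₆*: the embedded TP, whose subject is the architects₃.
*the witnesses₁* c-commands the anaphor but is outside its binding domain → cannot satisfy Principle A.
*the editors₂* c-commands the anaphor but is outside its binding domain → cannot satisfy Principle A.
*the architects₃* c-commands the anaphor within its binding domain → licit binder.
*the reviewers₄* c-commands the anaphor within its binding domain → licit binder.
*the dancers₅* does not c-command the anaphor → cannot bind it.

{3, 4}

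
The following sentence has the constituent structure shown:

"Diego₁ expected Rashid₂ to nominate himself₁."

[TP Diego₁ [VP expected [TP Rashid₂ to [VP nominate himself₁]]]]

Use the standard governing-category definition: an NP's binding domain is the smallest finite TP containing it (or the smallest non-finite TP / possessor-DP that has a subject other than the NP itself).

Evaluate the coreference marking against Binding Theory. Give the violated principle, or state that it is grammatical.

Principle A

The two coindexed NPs are *Diego₁* and *himself₁*.
*himself₁* is an anaphor. Principle A requires it to be bound within its binding domain — the embedded TP, whose subject is Rashid₂.
Within that domain it is c-commanded by *Rashid₂*, which does not share its index.
*Diego₁* does c-command the anaphor, but from outside its binding domain.
The anaphor is unbound in its domain → Principle A violation.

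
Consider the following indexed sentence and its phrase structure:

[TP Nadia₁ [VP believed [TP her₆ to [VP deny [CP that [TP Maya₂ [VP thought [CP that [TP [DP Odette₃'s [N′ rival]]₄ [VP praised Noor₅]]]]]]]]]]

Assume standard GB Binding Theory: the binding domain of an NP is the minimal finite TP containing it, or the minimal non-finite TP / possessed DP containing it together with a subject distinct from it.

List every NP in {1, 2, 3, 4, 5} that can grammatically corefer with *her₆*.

none

*her* is a pronoun, so Principle B applies: it must be free in its binding domain.
Binding domain of *her₆*: the matrix TP, whose subject is Nadia₁.
*Nadia₁* c-commands the pronoun within its binding domain → coindexation would violate Principle B.
*Maya₂*: the pronoun c-commands this R-expression → coindexation would violate Principle C on *Maya₂*.
*Odette₃*: the pronoun c-commands this R-expression → coindexation would violate Principle C on *Odette₃*.
*[Odette₃'s rival]₄*: the pronoun c-commands this R-expression → coindexation would violate Principle C on *[Odette₃'s rival]₄*.
*Noor₅*: the pronoun c-commands this R-expression → coindexation would violate Principle C on *Noor₅*.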